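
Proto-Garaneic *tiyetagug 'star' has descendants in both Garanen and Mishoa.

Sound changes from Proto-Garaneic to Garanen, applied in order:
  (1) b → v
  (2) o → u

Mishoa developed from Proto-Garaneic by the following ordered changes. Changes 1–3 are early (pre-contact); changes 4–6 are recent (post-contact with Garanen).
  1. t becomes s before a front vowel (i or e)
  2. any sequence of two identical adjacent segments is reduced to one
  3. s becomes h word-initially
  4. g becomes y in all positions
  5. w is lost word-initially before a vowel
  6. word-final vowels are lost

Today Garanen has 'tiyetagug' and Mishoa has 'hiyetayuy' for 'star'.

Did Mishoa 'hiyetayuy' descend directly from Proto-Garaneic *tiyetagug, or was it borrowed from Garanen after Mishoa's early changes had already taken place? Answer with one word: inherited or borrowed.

If inherited, *tiyetagug would pass through all of Mishoa's changes:
Mishoa: start from *tiyetagug.
  rule 1 (palatalisation): tiyetagug → siyetagug
  rule 2: no change — siyetagug
  rule 3 (debuccalisation): siyetagug → hiyetagug
  rule 4 (unconditioned shift): hiyetagug → hiyetayuy
  rule 5: no change — hiyetayuy
  rule 6: no change — hiyetayuy
  ⇒ Mishoa hiyetayuy
If borrowed from Garanen 'tiyetagug' after the early changes, it would undergo only the recent ones:
  rule 4 (unconditioned shift): tiyetagug → tiyetayuy
  rule 5 (glide loss): no change (tiyetayuy)
  rule 6 (apocope): no change (tiyetayuy)
  ⇒ as a loan: tiyetayuy
Mishoa 'hiyetayuy' matches the inherited outcome exactly, so it is an inherited cognate, not a loan.

inherited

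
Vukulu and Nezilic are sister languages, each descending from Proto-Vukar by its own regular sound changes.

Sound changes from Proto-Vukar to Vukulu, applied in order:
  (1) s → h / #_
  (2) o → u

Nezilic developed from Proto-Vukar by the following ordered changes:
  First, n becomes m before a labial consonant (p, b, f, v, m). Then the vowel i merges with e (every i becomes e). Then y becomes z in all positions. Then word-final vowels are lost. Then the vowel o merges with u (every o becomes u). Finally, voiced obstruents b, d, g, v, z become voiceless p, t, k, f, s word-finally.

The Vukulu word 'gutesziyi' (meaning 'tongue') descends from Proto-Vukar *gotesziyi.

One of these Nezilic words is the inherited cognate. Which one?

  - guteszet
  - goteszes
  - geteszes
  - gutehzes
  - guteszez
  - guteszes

guteszes

Nezilic: *gotesziyi > goteszeye > goteszeze > goteszez > guteszez > guteszes  (by vowel merger, unconditioned shift, apocope, vowel merger, final devoicing)
Among the options, 'guteszes' alone shows every Nezilic change applied in order.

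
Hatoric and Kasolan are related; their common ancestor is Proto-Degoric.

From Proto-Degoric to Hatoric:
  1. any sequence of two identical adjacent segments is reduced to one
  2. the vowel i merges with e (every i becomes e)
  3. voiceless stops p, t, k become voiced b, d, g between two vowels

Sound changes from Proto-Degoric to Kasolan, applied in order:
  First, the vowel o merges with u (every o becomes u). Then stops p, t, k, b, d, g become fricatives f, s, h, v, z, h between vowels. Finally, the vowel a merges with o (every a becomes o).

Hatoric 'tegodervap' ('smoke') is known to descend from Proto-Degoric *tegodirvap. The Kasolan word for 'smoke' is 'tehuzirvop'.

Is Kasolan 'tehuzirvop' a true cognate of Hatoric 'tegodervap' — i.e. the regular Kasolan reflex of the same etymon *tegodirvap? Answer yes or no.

Derive the expected Kasolan reflex of *tegodirvap:
Kasolan: start from *tegodirvap.
  rule 1 (vowel merger): tegodirvap → tegudirvap
  rule 2 (intervocalic lenition): tegudirvap → tehuzirvap
  rule 3 (vowel merger): tehuzirvap → tehuzirvop
  ⇒ Kasolan tehuzirvop
Kasolan 'tehuzirvop' matches the regular reflex exactly, so the pair is cognate.

yes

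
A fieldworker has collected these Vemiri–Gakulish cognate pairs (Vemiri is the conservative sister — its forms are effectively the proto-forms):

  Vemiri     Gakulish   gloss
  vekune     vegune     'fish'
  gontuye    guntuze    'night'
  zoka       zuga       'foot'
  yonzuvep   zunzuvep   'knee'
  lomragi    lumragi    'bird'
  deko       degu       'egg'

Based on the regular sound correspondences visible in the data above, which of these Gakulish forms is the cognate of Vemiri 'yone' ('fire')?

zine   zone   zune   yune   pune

zune

yonzuvep ~ zunzuvep — Vemiri y corresponds to Gakulish z word-initially before a back vowel.
gontuye ~ guntuze, yonzuvep ~ zunzuvep — Vemiri o corresponds to Gakulish u after a consonant, before a nasal.
Applying these to Vemiri 'yone':
  yone → zone   (y→z word-initially before a back vowel)
  zone → zune   (o→u after a consonant, before a nasal)
So the Gakulish cognate is 'zune'.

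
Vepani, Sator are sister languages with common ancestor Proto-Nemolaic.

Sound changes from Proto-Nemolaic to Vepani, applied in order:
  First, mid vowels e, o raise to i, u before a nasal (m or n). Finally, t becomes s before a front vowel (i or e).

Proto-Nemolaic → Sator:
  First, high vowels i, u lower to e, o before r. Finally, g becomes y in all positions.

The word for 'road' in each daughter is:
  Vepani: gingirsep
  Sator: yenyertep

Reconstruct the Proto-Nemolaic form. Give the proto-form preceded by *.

Position 7: Vepani has s, Sator has t. Sator preserves t here (none of its changes turn any other segment into t), so the proto-segment is *t.
Position 1: Vepani has g, Sator has y. Vepani preserves g here (none of its changes turn any other segment into g), so the proto-segment is *g.
Position 5: Vepani has i, Sator has e. Taking the neighbouring segments as reconstructed: Vepani i can only go back to *i; Sator e could go back to *e or *i — the one source consistent with every daughter is *i.
Verify the candidate proto-form against each daughter:
Vepani: *gengirtep > gingirtep > gingirsep  (by pre-nasal raising, palatalisation)
Sator: start from *gengirtep.
  rule 1 (pre-rhotic lowering): gengirtep → gengertep
  rule 2 (unconditioned shift): gengertep → yenyertep
  ⇒ Sator yenyertep
*gengirtep is the unique common source.

*gengirtep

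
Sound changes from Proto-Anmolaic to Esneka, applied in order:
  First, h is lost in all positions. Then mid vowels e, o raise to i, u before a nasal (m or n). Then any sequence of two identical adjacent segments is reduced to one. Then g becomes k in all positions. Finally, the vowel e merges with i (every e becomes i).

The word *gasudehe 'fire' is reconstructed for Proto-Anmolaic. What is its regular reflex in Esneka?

Esneka: start from *gasudehe.
  rule 1 (h-loss): gasudehe → gasudee
  rule 2: no change — gasudee
  rule 3 (degemination): gasudee → gasude
  rule 4 (unconditioned shift): gasude → kasude
  rule 5 (vowel merger): kasude → kasudi
  ⇒ Esneka kasudi

kasudi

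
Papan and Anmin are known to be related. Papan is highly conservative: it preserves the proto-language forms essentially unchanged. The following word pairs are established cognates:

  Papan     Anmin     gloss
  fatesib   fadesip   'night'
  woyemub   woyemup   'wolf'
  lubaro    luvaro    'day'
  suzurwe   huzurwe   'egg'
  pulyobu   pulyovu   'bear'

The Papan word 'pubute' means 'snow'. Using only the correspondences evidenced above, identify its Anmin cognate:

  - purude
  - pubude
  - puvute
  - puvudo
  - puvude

puvude

pulyobu ~ pulyovu — Papan b corresponds to Anmin v between vowels (before a back vowel).
fatesib ~ fadesip — Papan t corresponds to Anmin d between vowels (before a front vowel).
Applying these to Papan 'pubute':
  pubute → puvute   (b→v between vowels (before a back vowel))
  puvute → puvude   (t→d between vowels (before a front vowel))
So the Anmin cognate is 'puvude'.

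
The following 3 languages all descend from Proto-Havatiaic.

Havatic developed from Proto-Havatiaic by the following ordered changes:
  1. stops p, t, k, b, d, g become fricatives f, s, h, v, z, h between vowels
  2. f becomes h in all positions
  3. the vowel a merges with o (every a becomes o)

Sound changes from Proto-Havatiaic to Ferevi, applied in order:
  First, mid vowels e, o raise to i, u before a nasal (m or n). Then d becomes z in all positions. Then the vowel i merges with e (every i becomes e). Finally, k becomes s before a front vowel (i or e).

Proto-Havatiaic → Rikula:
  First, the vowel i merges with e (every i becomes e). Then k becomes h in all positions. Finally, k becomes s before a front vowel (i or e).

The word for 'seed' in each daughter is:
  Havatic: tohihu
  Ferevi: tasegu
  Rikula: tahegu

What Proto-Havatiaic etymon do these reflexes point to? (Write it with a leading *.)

*takigu

Position 5: Havatic has h, Ferevi has g, Rikula has g. Ferevi preserves g here (none of its changes turn any other segment into g), so the proto-segment is *g.
Position 2: Havatic has o, Ferevi has a, Rikula has a. Ferevi preserves a here (none of its changes turn any other segment into a), so the proto-segment is *a.
Continuing position by position gives *takigu; check it forward:
Havatic: *takigu
  takigu → tahihu   [intervocalic lenition]
  tahihu (rule 2 does not apply)
  tahihu → tohihu   [vowel merger]
  giving Havatic tohihu.
Ferevi: *takigu
  takigu (rule 1 does not apply)
  takigu (rule 2 does not apply)
  takigu → takegu   [vowel merger]
  takegu → tasegu   [palatalisation]
  giving Ferevi tasegu.
Rikula: start from *takigu.
  rule 1 (vowel merger): takigu → takegu
  rule 2 (unconditioned shift): takegu → tahegu
  rule 3: no change — tahegu
  ⇒ Rikula tahegu
No other proto-form is consistent with every reflex, so the reconstruction is *takigu.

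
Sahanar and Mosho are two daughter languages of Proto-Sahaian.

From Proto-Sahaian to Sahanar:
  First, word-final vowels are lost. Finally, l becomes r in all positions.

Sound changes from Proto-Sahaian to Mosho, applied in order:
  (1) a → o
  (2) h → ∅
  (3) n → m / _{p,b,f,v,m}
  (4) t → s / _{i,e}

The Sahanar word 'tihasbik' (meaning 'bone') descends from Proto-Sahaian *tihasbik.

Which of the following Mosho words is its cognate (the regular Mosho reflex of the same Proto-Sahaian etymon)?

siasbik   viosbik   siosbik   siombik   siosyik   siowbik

Mosho: *tihasbik
  tihasbik → tihosbik   [vowel merger]
  tihosbik → tiosbik   [h-loss]
  tiosbik (rule 3 does not apply)
  tiosbik → siosbik   [palatalisation]
  giving Mosho siosbik.
Only 'siosbik' matches the regular Mosho development of *tihasbik.

siosbik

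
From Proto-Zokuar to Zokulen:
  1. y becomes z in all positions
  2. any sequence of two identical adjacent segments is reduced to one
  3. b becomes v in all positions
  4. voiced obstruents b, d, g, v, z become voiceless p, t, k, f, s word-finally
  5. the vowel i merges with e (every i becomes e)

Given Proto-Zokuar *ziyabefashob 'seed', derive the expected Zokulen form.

Zokulen: start from *ziyabefashob.
  rule 1 (unconditioned shift): ziyabefashob → zizabefashob
  rule 2: no change — zizabefashob
  rule 3 (unconditioned shift): zizabefashob → zizavefashov
  rule 4 (final devoicing): zizavefashov → zizavefashof
  rule 5 (vowel merger): zizavefashof → zezavefashof
  ⇒ Zokulen zezavefashof

zezavefashof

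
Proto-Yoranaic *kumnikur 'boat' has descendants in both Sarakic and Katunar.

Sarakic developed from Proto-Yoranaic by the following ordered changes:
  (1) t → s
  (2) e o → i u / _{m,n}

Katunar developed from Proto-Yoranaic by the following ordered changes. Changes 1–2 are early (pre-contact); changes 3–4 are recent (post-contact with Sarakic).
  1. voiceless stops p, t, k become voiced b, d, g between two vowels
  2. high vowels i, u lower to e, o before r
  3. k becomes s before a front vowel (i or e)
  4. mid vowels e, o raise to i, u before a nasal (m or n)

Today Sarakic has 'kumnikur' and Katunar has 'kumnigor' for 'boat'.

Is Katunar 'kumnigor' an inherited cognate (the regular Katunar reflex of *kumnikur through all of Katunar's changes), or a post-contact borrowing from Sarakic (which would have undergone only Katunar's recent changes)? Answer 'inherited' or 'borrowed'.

inherited

If inherited, *kumnikur would pass through all of Katunar's changes:
Katunar: start from *kumnikur.
  rule 1 (intervocalic voicing): kumnikur → kumnigur
  rule 2 (pre-rhotic lowering): kumnigur → kumnigor
  rule 3: no change — kumnigor
  rule 4: no change — kumnigor
  ⇒ Katunar kumnigor
If borrowed from Sarakic 'kumnikur' after the early changes, it would undergo only the recent ones:
  rule 3 (palatalisation): no change (kumnikur)
  rule 4 (pre-nasal raising): no change (kumnikur)
  ⇒ as a loan: kumnikur
Katunar 'kumnigor' matches the inherited outcome exactly, so it is an inherited cognate, not a loan.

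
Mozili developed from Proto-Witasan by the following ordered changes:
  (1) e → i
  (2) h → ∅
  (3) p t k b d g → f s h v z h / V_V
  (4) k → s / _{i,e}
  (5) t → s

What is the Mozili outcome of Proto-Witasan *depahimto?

difaimso

Mozili: start from *depahimto.
  rule 1 (vowel merger): depahimto → dipahimto
  rule 2 (h-loss): dipahimto → dipaimto
  rule 3 (intervocalic lenition): dipaimto → difaimto
  rule 4: no change — difaimto
  rule 5 (unconditioned shift): difaimto → difaimso
  ⇒ Mozili difaimso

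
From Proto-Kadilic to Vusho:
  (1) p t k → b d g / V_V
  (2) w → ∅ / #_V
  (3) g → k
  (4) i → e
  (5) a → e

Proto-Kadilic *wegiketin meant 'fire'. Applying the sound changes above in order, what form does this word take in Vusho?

Vusho: *wegiketin > wegigedin > egigedin > ekikedin > ekekeden  (by intervocalic voicing, glide loss, unconditioned shift, vowel merger)

ekekeden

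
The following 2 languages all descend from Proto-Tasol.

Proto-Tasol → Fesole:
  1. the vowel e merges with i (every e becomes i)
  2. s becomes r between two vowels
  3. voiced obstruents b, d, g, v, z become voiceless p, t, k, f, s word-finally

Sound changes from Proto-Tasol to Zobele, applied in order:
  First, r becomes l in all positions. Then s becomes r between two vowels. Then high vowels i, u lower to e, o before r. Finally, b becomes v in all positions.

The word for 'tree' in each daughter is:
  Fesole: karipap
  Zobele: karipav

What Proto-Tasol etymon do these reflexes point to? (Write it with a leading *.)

Position 7: Fesole has p, Zobele has v. Taking the neighbouring segments as reconstructed: Fesole p could go back to *p or *b; Zobele v could go back to *b or *v — the one source consistent with every daughter is *b.
Position 3: Fesole has r, Zobele has r. In Zobele, r can only continue *s, so the proto-segment is *s.
Continuing position by position gives *kasipab; check it forward:
Fesole: *kasipab
  kasipab (rule 1 does not apply)
  kasipab → karipab   [rhotacism]
  karipab → karipap   [final devoicing]
  giving Fesole karipap.
Zobele: start from *kasipab.
  rule 1: no change — kasipab
  rule 2 (rhotacism): kasipab → karipab
  rule 3: no change — karipab
  rule 4 (unconditioned shift): karipab → karipav
  ⇒ Zobele karipav
Only *kasipab yields all of Fesole karipap, Zobele karipav.

*kasipab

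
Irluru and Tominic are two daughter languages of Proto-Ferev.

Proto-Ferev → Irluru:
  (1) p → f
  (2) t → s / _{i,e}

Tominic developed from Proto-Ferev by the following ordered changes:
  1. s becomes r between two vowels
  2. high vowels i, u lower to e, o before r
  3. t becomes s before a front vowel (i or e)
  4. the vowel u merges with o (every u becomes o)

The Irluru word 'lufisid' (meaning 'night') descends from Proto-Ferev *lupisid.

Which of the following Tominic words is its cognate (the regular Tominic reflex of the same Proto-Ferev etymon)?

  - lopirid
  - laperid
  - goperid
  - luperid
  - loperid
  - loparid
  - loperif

Tominic: *lupisid
  lupisid → lupirid   [rhotacism]
  lupirid → luperid   [pre-rhotic lowering]
  luperid (rule 3 does not apply)
  luperid → loperid   [vowel merger]
  giving Tominic loperid.
Among the options, 'loperid' alone shows every Tominic change applied in order.

loperid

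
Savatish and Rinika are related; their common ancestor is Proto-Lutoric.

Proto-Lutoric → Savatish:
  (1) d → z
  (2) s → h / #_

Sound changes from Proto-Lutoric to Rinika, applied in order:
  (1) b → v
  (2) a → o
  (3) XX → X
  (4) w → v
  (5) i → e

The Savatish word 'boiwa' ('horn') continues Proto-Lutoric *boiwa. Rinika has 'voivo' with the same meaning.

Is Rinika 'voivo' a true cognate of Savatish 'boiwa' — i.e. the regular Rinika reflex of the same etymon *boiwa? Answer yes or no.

no

Derive the expected Rinika reflex of *boiwa:
Rinika: start from *boiwa.
  rule 1 (unconditioned shift): boiwa → voiwa
  rule 2 (vowel merger): voiwa → voiwo
  rule 3: no change — voiwo
  rule 4 (unconditioned shift): voiwo → voivo
  rule 5 (vowel merger): voivo → voevo
  ⇒ Rinika voevo
The regular Rinika reflex would be 'voevo', but the attested form is 'voivo'. The correspondence is irregular, so they are not cognates (the Rinika form has a different source).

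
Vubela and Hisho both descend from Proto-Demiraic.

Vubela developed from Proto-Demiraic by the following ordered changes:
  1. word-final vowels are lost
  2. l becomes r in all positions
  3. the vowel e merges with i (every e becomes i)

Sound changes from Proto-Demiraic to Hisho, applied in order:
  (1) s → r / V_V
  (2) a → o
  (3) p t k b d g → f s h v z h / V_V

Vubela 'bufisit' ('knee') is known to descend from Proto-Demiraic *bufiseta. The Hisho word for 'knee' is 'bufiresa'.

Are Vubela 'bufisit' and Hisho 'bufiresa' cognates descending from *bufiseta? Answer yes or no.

Derive the expected Hisho reflex of *bufiseta:
Hisho: *bufiseta > bufireta > bufireto > bufireso  (by rhotacism, vowel merger, intervocalic lenition)
The regular Hisho reflex would be 'bufireso', but the attested form is 'bufiresa'. The correspondence is irregular, so they are not cognates (the Hisho form has a different source).

no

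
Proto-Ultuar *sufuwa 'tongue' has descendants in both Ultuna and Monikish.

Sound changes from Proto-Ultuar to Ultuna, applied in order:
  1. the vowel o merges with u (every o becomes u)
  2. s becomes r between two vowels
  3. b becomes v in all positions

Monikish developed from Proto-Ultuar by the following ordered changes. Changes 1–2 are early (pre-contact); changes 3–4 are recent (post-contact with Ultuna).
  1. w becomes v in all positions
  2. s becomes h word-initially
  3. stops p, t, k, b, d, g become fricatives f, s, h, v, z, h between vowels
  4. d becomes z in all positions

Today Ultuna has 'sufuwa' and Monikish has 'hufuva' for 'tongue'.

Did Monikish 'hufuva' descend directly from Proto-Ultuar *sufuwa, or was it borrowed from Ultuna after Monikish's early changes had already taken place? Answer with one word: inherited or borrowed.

inherited

If inherited, *sufuwa would pass through all of Monikish's changes:
Monikish: *sufuwa
  sufuwa → sufuva   [unconditioned shift]
  sufuva → hufuva   [debuccalisation]
  hufuva (rule 3 does not apply)
  hufuva (rule 4 does not apply)
  giving Monikish hufuva.
If borrowed from Ultuna 'sufuwa' after the early changes, it would undergo only the recent ones:
  rule 3 (intervocalic lenition): no change (sufuwa)
  rule 4 (unconditioned shift): no change (sufuwa)
  ⇒ as a loan: sufuwa
Monikish 'hufuva' matches the inherited outcome exactly, so it is an inherited cognate, not a loan.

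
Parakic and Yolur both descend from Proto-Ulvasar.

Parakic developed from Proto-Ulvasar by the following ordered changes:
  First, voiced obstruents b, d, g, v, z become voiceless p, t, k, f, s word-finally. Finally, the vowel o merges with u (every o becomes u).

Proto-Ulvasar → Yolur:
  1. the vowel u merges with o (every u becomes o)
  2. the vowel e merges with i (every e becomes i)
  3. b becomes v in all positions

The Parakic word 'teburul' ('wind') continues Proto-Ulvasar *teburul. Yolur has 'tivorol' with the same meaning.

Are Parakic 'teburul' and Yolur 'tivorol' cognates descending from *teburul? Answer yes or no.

Derive the expected Yolur reflex of *teburul:
Yolur: *teburul > teborol > tiborol > tivorol  (by vowel merger, vowel merger, unconditioned shift)
Yolur 'tivorol' matches the regular reflex exactly, so the pair is cognate.

yes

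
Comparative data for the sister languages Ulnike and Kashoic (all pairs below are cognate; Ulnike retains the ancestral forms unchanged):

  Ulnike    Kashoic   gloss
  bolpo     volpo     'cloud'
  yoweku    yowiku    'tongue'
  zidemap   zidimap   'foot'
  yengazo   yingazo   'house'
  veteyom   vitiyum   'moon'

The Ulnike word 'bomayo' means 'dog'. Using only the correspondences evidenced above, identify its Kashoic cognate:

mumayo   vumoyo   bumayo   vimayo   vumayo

vumayo

bolpo ~ volpo — Ulnike b corresponds to Kashoic v word-initially before a back vowel.
veteyom ~ vitiyum — Ulnike o corresponds to Kashoic u after a consonant, before a nasal.
Applying these to Ulnike 'bomayo':
  bomayo → vomayo   (b→v word-initially before a back vowel)
  vomayo → vumayo   (o→u after a consonant, before a nasal)
So the Kashoic cognate is 'vumayo'.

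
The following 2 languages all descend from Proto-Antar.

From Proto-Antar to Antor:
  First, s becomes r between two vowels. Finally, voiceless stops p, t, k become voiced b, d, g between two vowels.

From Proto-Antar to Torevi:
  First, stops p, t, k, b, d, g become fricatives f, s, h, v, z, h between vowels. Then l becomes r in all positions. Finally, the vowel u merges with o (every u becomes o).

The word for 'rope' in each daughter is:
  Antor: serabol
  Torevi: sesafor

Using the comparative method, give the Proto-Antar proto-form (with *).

Position 5: Antor has b, Torevi has f. Taking the neighbouring segments as reconstructed: Antor b could go back to *p or *b; Torevi f could go back to *p or *f — the one source consistent with every daughter is *p.
Position 3: Antor has r, Torevi has s. Taking the neighbouring segments as reconstructed: Antor r could go back to *s or *r; Torevi s could go back to *t or *s — the one source consistent with every daughter is *s.
Verify the candidate proto-form against each daughter:
Antor: *sesapol
  sesapol → serapol   [rhotacism]
  serapol → serabol   [intervocalic voicing]
  giving Antor serabol.
Torevi: *sesapol
  sesapol → sesafol   [intervocalic lenition]
  sesafol → sesafor   [unconditioned shift]
  sesafor (rule 3 does not apply)
  giving Torevi sesafor.
No other proto-form is consistent with every reflex, so the reconstruction is *sesapol.

*sesapol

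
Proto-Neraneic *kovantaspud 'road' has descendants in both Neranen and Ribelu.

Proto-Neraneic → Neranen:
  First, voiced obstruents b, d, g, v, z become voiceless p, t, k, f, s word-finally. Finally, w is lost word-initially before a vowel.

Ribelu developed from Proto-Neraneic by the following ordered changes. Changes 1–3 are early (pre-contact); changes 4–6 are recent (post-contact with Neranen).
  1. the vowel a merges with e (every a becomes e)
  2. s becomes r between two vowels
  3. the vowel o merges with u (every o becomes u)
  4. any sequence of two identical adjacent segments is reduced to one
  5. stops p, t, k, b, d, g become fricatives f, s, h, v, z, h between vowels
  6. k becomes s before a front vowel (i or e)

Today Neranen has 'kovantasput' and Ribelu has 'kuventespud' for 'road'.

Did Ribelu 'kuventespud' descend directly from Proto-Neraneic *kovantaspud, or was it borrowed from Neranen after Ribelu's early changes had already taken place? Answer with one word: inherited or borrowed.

inherited

If inherited, *kovantaspud would pass through all of Ribelu's changes:
Ribelu: start from *kovantaspud.
  rule 1 (vowel merger): kovantaspud → koventespud
  rule 2: no change — koventespud
  rule 3 (vowel merger): koventespud → kuventespud
  rule 4: no change — kuventespud
  rule 5: no change — kuventespud
  rule 6: no change — kuventespud
  ⇒ Ribelu kuventespud
If borrowed from Neranen 'kovantasput' after the early changes, it would undergo only the recent ones:
  rule 4 (degemination): no change (kovantasput)
  rule 5 (intervocalic lenition): no change (kovantasput)
  rule 6 (palatalisation): no change (kovantasput)
  ⇒ as a loan: kovantasput
Ribelu 'kuventespud' matches the inherited outcome exactly, so it is an inherited cognate, not a loan.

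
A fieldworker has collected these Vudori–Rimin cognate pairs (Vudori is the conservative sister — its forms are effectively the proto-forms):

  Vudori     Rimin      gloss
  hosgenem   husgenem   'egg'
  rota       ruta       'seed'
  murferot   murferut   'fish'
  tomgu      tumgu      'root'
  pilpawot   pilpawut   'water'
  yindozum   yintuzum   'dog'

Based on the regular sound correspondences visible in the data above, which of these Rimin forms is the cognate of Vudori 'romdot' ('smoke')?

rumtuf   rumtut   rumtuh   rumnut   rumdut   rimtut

tomgu ~ tumgu — Vudori o corresponds to Rimin u after a consonant, before a nasal.
yindozum ~ yintuzum — Vudori d corresponds to Rimin t after a consonant, before a back vowel.
hosgenem ~ husgenem, rota ~ ruta — Vudori o corresponds to Rimin u after a consonant, before a consonant other than r, m, n, p, b, f, v.
Applying these to Vudori 'romdot':
  romdot → rumdot   (o→u after a consonant, before a nasal)
  rumdot → rumtot   (d→t after a consonant, before a back vowel)
  rumtot → rumtut   (o→u after a consonant, before a consonant other than r, m, n, p, b, f, v)
So the Rimin cognate is 'rumtut'.

rumtut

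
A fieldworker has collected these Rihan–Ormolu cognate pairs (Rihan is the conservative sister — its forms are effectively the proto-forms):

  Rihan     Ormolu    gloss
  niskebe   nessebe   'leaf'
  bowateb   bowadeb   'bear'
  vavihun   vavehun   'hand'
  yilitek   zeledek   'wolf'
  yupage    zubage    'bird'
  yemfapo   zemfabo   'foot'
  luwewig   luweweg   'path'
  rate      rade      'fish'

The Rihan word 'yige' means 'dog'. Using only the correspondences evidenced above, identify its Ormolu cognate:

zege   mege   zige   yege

yilitek ~ zeledek — Rihan y corresponds to Ormolu z word-initially before a front vowel.
niskebe ~ nessebe, vavihun ~ vavehun — Rihan i corresponds to Ormolu e after a consonant, before a consonant other than r, m, n, p, b, f, v.
Applying these to Rihan 'yige':
  yige → zige   (y→z word-initially before a front vowel)
  zige → zege   (i→e after a consonant, before a consonant other than r, m, n, p, b, f, v)
So the Ormolu cognate is 'zege'.

zege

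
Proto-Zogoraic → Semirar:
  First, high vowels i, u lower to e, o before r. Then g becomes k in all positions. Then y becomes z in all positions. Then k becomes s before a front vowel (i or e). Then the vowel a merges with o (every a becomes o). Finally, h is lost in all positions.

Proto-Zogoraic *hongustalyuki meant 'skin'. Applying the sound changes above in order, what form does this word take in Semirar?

onkustolzusi

Semirar: *hongustalyuki > honkustalyuki > honkustalzuki > honkustalzusi > honkustolzusi > onkustolzusi  (by unconditioned shift, unconditioned shift, palatalisation, vowel merger, h-loss)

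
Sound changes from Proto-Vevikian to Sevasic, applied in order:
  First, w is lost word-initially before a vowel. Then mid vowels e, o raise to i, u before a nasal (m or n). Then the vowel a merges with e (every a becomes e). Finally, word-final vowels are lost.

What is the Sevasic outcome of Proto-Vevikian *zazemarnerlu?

Sevasic: *zazemarnerlu > zazimarnerlu > zezimernerlu > zezimernerl  (by pre-nasal raising, vowel merger, apocope)

zezimernerl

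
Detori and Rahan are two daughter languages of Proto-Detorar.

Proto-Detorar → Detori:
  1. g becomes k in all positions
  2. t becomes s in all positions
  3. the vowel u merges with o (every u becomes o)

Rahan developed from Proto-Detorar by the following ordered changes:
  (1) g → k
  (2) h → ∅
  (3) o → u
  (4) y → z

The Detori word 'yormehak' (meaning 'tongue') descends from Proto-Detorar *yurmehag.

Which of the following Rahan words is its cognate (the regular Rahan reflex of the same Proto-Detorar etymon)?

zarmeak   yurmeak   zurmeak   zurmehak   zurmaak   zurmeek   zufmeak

Rahan: start from *yurmehag.
  rule 1 (unconditioned shift): yurmehag → yurmehak
  rule 2 (h-loss): yurmehak → yurmeak
  rule 3: no change — yurmeak
  rule 4 (unconditioned shift): yurmeak → zurmeak
  ⇒ Rahan zurmeak
The other candidates each miss or misapply at least one Rahan change.

zurmeak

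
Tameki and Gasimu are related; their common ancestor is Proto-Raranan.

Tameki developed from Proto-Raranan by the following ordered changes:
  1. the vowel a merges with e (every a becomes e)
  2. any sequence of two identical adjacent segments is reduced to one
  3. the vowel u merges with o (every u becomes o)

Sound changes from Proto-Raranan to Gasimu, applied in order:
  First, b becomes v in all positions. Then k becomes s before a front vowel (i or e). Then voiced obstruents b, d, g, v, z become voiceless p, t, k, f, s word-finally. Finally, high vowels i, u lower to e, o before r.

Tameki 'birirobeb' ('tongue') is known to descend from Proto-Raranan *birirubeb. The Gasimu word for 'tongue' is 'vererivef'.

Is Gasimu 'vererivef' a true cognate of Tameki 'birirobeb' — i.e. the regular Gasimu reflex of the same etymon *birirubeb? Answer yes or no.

Derive the expected Gasimu reflex of *birirubeb:
Gasimu: start from *birirubeb.
  rule 1 (unconditioned shift): birirubeb → viriruvev
  rule 2: no change — viriruvev
  rule 3 (final devoicing): viriruvev → viriruvef
  rule 4 (pre-rhotic lowering): viriruvef → vereruvef
  ⇒ Gasimu vereruvef
The regular Gasimu reflex would be 'vereruvef', but the attested form is 'vererivef'. The correspondence is irregular, so they are not cognates (the Gasimu form has a different source).

no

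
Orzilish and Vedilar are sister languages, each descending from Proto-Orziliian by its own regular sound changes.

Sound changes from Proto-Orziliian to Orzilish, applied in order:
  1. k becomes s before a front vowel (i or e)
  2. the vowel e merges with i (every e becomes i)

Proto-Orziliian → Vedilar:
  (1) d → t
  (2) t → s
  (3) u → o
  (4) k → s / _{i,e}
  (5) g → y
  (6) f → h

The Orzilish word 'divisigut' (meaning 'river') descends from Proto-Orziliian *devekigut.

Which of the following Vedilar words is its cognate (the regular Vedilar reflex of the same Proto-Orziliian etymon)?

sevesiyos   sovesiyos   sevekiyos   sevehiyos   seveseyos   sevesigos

sevesiyos

Vedilar: start from *devekigut.
  rule 1 (unconditioned shift): devekigut → tevekigut
  rule 2 (unconditioned shift): tevekigut → sevekigus
  rule 3 (vowel merger): sevekigus → sevekigos
  rule 4 (palatalisation): sevekigos → sevesigos
  rule 5 (unconditioned shift): sevesigos → sevesiyos
  rule 6: no change — sevesiyos
  ⇒ Vedilar sevesiyos
Only 'sevesiyos' matches the regular Vedilar development of *devekigut.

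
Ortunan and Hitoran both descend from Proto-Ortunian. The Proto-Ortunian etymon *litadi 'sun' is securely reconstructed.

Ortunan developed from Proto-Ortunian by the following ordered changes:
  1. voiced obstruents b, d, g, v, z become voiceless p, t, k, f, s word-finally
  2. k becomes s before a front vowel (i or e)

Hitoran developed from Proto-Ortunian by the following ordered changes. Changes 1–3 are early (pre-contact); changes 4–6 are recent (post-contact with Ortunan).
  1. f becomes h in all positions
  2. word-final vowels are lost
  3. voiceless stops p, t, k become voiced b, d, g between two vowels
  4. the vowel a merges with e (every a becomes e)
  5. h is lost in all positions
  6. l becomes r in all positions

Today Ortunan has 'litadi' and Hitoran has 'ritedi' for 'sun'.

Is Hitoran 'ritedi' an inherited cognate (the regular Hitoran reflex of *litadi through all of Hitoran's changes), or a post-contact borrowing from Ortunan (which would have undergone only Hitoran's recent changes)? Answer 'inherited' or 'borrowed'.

If inherited, *litadi would pass through all of Hitoran's changes:
Hitoran: *litadi > litad > lidad > lided > rided  (by apocope, intervocalic voicing, vowel merger, unconditioned shift)
If borrowed from Ortunan 'litadi' after the early changes, it would undergo only the recent ones:
  rule 4 (vowel merger): litadi → litedi
  rule 5 (h-loss): no change (litedi)
  rule 6 (unconditioned shift): litedi → ritedi
  ⇒ as a loan: ritedi
Hitoran 'ritedi' matches the loan outcome 'ritedi', not the inherited 'rided' — it skipped the early Hitoran changes, so it was borrowed from Ortunan.

borrowed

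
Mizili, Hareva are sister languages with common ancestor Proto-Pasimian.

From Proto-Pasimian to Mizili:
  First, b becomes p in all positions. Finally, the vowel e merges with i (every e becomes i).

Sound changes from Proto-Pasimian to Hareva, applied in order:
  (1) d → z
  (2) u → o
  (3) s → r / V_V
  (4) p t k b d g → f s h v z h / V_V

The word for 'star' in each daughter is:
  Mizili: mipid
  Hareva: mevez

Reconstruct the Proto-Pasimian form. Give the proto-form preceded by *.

Position 3: Mizili has p, Hareva has v. Taking the neighbouring segments as reconstructed: Mizili p could go back to *p or *b; Hareva v could go back to *b or *v — the one source consistent with every daughter is *b.
Position 2: Mizili has i, Hareva has e. Hareva preserves e here (none of its changes turn any other segment into e), so the proto-segment is *e.
Position 5: Mizili has d, Hareva has z. Mizili preserves d here (none of its changes turn any other segment into d), so the proto-segment is *d.
This points to *mebed. Verify forward in each daughter:
Mizili: *mebed
  mebed → meped   [unconditioned shift]
  meped → mipid   [vowel merger]
  giving Mizili mipid.
Hareva: *mebed > mebez > mevez  (by unconditioned shift, intervocalic lenition)
No other proto-form is consistent with every reflex, so the reconstruction is *mebed.

*mebed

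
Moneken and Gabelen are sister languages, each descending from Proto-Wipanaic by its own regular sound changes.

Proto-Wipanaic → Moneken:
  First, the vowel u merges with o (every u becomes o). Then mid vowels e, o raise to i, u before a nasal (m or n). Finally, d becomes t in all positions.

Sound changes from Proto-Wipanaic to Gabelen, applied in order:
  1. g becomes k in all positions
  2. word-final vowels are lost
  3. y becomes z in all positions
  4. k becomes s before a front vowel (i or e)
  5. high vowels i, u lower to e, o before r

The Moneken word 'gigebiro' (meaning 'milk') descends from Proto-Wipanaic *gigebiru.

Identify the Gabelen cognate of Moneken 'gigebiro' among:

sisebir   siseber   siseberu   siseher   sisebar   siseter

siseber

Gabelen: start from *gigebiru.
  rule 1 (unconditioned shift): gigebiru → kikebiru
  rule 2 (apocope): kikebiru → kikebir
  rule 3: no change — kikebir
  rule 4 (palatalisation): kikebir → sisebir
  rule 5 (pre-rhotic lowering): sisebir → siseber
  ⇒ Gabelen siseber
Only 'siseber' matches the regular Gabelen development of *gigebiru.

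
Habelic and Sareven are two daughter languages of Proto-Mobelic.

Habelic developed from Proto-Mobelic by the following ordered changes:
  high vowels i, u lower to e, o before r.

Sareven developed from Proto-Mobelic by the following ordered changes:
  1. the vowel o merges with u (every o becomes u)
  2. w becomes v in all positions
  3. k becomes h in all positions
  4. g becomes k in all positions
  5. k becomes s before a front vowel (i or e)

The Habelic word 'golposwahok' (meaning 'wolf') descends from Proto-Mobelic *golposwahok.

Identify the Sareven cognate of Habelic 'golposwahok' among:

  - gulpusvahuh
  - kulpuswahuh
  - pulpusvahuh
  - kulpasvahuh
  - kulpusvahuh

Sareven: *golposwahok > gulpuswahuk > gulpusvahuk > gulpusvahuh > kulpusvahuh  (by vowel merger, unconditioned shift, unconditioned shift, unconditioned shift)

kulpusvahuh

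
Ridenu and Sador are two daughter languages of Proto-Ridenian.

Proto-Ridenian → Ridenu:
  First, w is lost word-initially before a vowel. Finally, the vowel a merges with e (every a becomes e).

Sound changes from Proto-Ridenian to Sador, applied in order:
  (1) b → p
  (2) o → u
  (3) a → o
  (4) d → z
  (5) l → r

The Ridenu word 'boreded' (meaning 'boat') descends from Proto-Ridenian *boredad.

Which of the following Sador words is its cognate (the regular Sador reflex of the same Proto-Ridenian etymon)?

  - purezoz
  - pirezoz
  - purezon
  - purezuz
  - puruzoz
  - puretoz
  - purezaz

Sador: start from *boredad.
  rule 1 (unconditioned shift): boredad → poredad
  rule 2 (vowel merger): poredad → puredad
  rule 3 (vowel merger): puredad → puredod
  rule 4 (unconditioned shift): puredod → purezoz
  rule 5: no change — purezoz
  ⇒ Sador purezoz

purezoz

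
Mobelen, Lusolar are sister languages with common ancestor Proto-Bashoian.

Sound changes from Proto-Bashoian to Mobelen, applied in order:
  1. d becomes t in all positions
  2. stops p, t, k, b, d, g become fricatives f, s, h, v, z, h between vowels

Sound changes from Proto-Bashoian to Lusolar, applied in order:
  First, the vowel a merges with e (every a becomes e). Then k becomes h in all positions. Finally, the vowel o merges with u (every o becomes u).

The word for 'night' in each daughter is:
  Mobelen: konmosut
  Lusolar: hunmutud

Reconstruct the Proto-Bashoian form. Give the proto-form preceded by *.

Position 1: Mobelen has k, Lusolar has h. Mobelen preserves k here (none of its changes turn any other segment into k), so the proto-segment is *k.
Position 6: Mobelen has s, Lusolar has t. Lusolar preserves t here (none of its changes turn any other segment into t), so the proto-segment is *t.
Continuing position by position gives *konmotud; check it forward:
Mobelen: *konmotud > konmotut > konmosut  (by unconditioned shift, intervocalic lenition)
Lusolar: *konmotud > honmotud > hunmutud  (by unconditioned shift, vowel merger)
*konmotud is the unique common source.

*konmotud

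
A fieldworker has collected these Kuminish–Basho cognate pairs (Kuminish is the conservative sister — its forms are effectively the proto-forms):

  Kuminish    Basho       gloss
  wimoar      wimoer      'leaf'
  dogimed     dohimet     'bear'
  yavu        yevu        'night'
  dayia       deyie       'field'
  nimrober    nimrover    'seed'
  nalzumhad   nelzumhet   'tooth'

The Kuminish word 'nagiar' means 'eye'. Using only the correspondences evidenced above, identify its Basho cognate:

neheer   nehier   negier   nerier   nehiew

nehier

dayia ~ deyie, nalzumhad ~ nelzumhet — Kuminish a corresponds to Basho e after a consonant, before a consonant other than r, m, n, p, b, f, v.
dogimed ~ dohimet — Kuminish g corresponds to Basho h between vowels (before a front vowel).
wimoar ~ wimoer — Kuminish a corresponds to Basho e after a vowel, before r.
Applying these to Kuminish 'nagiar':
  nagiar → negiar   (a→e after a consonant, before a consonant other than r, m, n, p, b, f, v)
  negiar → nehiar   (g→h between vowels (before a front vowel))
  nehiar → nehier   (a→e after a vowel, before r)
So the Basho cognate is 'nehier'.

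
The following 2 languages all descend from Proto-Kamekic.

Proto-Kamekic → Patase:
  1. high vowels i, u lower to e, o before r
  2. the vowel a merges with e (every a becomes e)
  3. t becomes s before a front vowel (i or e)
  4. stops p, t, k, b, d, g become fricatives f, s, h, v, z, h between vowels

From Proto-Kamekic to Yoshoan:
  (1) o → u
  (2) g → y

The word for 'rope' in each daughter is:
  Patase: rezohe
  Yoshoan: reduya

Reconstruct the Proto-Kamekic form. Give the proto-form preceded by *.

Position 3: Patase has z, Yoshoan has d. Yoshoan preserves d here (none of its changes turn any other segment into d), so the proto-segment is *d.
Position 5: Patase has h, Yoshoan has y. Taking the neighbouring segments as reconstructed: Patase h could go back to *k or *g or *h; Yoshoan y could go back to *g or *y — the one source consistent with every daughter is *g.
Position 4: Patase has o, Yoshoan has u. Taking the neighbouring segments as reconstructed: Patase o can only go back to *o; Yoshoan u could go back to *o or *u — the one source consistent with every daughter is *o.
Verify the candidate proto-form against each daughter:
Patase: start from *redoga.
  rule 1: no change — redoga
  rule 2 (vowel merger): redoga → redoge
  rule 3: no change — redoge
  rule 4 (intervocalic lenition): redoge → rezohe
  ⇒ Patase rezohe
Yoshoan: *redoga
  redoga → reduga   [vowel merger]
  reduga → reduya   [unconditioned shift]
  giving Yoshoan reduya.
*redoga is the unique common source.

*redoga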